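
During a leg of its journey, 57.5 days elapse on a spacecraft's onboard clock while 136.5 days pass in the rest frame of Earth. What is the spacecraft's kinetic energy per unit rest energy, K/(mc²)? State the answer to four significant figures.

γ = Δt/Δτ = 136.5/57.5 = 2.37391.
Since K = (γ−1)mc², K/(mc²) = 2.37391 − 1 = 1.374.

1.374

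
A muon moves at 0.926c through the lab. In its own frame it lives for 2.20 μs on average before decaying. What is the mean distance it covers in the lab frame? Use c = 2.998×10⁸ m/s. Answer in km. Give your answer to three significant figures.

1.62 km

With β = 0.926, γ = 1/√(1 − 0.926²) = 1/√0.142524 = 2.6488.
Lab-frame lifetime: Δt = γτ = 2.6488 × 2.20 μs = 5.8274 μs.
Distance: d = vΔt = 0.926 × 2.998×10⁸ m/s × 5.8274×10^-6 s = 1620 m = 1.62 km.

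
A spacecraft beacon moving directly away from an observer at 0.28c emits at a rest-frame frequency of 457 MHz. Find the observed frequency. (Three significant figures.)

Relativistic Doppler (source moving away): f_obs = f_src · √((1−β)/(1+β)).
With β = 0.28: factor = √(0.72/1.28) = 0.75.
f_obs = 457 × 0.75 = 343 MHz.

343 MHz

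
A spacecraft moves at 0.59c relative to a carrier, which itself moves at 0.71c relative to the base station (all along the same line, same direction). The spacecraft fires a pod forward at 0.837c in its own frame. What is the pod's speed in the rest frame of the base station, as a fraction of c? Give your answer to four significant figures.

0.9923c

Compose velocities in two stages. Stage 1 (into S'): u₁ = (0.837+0.59)/(1+0.837×0.59) = 0.95526.
Stage 2 (into S): u = (0.95526+0.71)/(1+0.95526×0.71) = 0.99227, so the speed is 0.9923c.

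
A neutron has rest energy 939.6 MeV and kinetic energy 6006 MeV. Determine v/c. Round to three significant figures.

0.991

K = (γ−1)mc², so γ = 1 + 6006/939.6 = 7.3921.
Then v/c = √(1 − γ⁻²) = √(1 − 0.0183006) = √0.9816994 = 0.991.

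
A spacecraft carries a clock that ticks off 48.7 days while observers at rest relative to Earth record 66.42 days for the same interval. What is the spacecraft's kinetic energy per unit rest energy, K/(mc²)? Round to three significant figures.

0.364

γ = Δt/Δτ = 66.42/48.7 = 1.36386.
Since K = (γ−1)mc², K/(mc²) = 1.36386 − 1 = 0.364.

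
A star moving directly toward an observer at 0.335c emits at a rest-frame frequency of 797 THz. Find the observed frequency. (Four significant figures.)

Relativistic Doppler (source moving toward): f_obs = f_src · √((1+β)/(1−β)).
With β = 0.335: factor = √(1.335/0.665) = 1.4169.
f_obs = 797 × 1.4169 = 1129 THz.

1129 THz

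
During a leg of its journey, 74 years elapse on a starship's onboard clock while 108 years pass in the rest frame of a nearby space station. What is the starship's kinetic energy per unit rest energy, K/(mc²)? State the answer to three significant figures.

The time-dilation ratio gives γ = 108/74 = 1.45946.
K/(mc²) = γ − 1 = 1.45946 − 1 = 0.459.

0.459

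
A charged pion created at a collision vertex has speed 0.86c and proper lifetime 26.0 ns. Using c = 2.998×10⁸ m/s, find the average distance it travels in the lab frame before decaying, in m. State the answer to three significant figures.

β² = 0.7396, so γ = 1/√0.2604 = 1.9597.
Lab-frame lifetime: Δt = γτ = 1.9597 × 26.0 ns = 50.952 ns.
Distance: d = vΔt = 0.86 × 2.998×10⁸ m/s × 5.0952×10^-8 s = 13.1 m.

13.1 m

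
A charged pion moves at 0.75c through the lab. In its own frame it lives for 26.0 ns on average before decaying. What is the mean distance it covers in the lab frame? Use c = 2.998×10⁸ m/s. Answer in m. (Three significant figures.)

Lorentz factor: γ = (1 − 0.5625)^(−1/2) = 1.5119.
Lab-frame lifetime: Δt = γτ = 1.5119 × 26.0 ns = 39.309 ns.
Distance: d = vΔt = 0.75 × 2.998×10⁸ m/s × 3.9309×10^-8 s = 8.84 m.

8.84 m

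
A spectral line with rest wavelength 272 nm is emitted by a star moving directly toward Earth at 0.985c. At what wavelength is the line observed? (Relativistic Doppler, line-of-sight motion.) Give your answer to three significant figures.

23.6 nm

Relativistic Doppler for wavelength: λ_obs = λ_src · √((1−β)/(1+β)).
With β = 0.985: factor = √(0.015/1.985) = 0.086929.
λ_obs = 272 × 0.086929 = 23.6 nm.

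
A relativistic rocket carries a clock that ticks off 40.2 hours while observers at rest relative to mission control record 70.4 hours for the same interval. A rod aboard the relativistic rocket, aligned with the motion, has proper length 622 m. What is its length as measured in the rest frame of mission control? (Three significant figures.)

γ = Δt/Δτ = 70.4/40.2 = 1.75124.
The rod contracts by the same γ: 622 m / 1.75124 = 355 m.

355 m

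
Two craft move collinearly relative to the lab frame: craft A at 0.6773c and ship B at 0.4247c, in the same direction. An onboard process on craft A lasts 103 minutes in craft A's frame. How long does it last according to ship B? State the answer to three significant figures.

110 minutes

The velocity of craft A relative to ship B is (0.6773 − 0.4247)c / (1 − 0.6773×0.4247) = 0.3546c; relative speed 0.3546c.
At |u| = 0.3546c, γ = (1 − 0.125741)^(−1/2) = 1.0695.
The clock on craft A records proper time, so ship B measures Δt = γΔτ = 1.0695 × 103 = 110 minutes.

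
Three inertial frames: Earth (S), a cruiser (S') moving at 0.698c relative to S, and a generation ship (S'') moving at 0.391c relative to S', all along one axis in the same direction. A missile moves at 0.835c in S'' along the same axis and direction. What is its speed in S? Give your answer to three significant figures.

Apply u = (u'+v)/(1+u'v) twice. Missile in the cruiser frame: (0.835+0.391)/(1+0.835·0.391) = 1.226/1.326485 = 0.92425c.
That velocity, transformed to the rest frame of Earth: (0.92425+0.698)/(1+0.92425·0.698) = 1.62225/1.6451265 = 0.98609c.

0.986c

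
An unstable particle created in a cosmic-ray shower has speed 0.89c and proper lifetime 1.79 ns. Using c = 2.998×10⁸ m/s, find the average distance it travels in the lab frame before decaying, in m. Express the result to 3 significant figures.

1.05 m

With β = 0.89, γ = 1/√(1 − 0.89²) = 1/√0.2079 = 2.1932.
Lab-frame lifetime: Δt = γτ = 2.1932 × 1.79 ns = 3.9258 ns.
Distance: d = vΔt = 0.89 × 2.998×10⁸ m/s × 3.9258×10^-9 s = 1.05 m.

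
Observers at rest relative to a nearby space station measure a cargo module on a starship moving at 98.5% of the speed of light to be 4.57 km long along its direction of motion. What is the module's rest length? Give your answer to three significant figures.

26.5 km

γ = 1/√(1 − β²) = 1/√(1 − 0.970225) = 1/√0.029775 = 1/0.172554 = 5.7953.
Proper length: L₀ = γ·L = 5.7953 × 4.57 = 26.5 km.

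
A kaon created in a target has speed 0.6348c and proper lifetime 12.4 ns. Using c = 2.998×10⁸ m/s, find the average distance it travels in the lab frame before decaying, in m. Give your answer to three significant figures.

Lorentz factor: γ = (1 − 0.40297104)^(−1/2) = 1.2942.
Lab-frame lifetime: Δt = γτ = 1.2942 × 12.4 ns = 16.048 ns.
Distance: d = vΔt = 0.6348 × 2.998×10⁸ m/s × 1.6048×10^-8 s = 3.05 m.

3.05 m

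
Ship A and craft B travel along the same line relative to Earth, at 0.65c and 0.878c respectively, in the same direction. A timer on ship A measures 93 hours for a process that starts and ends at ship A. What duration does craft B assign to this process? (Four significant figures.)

109.8 hours

Transform ship A's velocity into craft B's frame: (0.65 − 0.878)/(1 − 0.65·0.878) = −0.228/0.4293, so the relative speed is 0.5311c.
At |u| = 0.5311c, γ = (1 − 0.282067)^(−1/2) = 1.1802.
The clock on ship A records proper time, so craft B measures Δt = γΔτ = 1.1802 × 93 = 109.8 hours.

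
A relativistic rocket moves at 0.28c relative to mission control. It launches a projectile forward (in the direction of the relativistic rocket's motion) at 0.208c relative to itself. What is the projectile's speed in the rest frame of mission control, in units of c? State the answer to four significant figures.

Relativistic velocity addition: u = (u' + v)/(1 + u'v/c²), with u' = 0.208c and v = 0.28c.
Numerator: 0.208 + 0.28 = 0.488. Denominator: 1 + (0.208)(0.28) = 1.05824.
u = 0.488/1.05824 = 0.46114, so the speed is 0.4611c.

0.4611c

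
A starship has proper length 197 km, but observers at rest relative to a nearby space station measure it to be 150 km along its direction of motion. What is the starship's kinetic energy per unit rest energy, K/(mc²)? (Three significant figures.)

From L = L₀/γ: γ = 197/150 = 1.31333.
K/(mc²) = γ − 1 = 1.31333 − 1 = 0.313.

0.313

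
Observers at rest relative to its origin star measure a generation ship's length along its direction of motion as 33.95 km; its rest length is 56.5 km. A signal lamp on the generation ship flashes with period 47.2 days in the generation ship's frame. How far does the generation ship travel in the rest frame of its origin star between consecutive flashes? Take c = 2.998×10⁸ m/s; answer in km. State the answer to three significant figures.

1.63×10^12 km

From L = L₀/γ: γ = 56.5/33.95 = 1.66421.
β = √(1 − 1/γ²) = 0.79933. Lab-frame period = γτ = 1.66421×47.2 days = 78.551 days. Distance = βc × γτ = 0.79933 × 2.998×10⁸ m/s × 6786806.4 s = 1.6264×10^15 m = 1.63×10^12 km.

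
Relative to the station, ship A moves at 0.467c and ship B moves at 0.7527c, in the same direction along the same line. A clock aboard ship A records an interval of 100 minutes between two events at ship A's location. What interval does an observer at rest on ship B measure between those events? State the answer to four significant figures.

Transform ship A's velocity into ship B's frame: (0.467 − 0.7527)/(1 − 0.467·0.7527) = −0.2857/0.6484891, so the relative speed is 0.44056c.
At |u| = 0.44056c, γ = (1 − 0.194093)^(−1/2) = 1.1139.
The clock on ship A records proper time, so ship B measures Δt = γΔτ = 1.1139 × 100 = 111.4 minutes.

111.4 minutes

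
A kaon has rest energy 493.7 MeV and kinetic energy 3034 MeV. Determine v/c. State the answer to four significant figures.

0.9902

K = (γ−1)mc², so γ = 1 + 3034/493.7 = 7.1454.
Then v/c = √(1 − γ⁻²) = √(1 − 0.0195861) = √0.9804139 = 0.9902.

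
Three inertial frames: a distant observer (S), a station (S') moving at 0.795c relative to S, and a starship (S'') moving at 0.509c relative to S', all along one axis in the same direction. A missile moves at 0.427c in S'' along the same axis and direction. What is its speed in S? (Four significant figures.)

Apply u = (u'+v)/(1+u'v) twice. Missile in the station frame: (0.427+0.509)/(1+0.427·0.509) = 0.936/1.217343 = 0.76889c.
That velocity, transformed to the rest frame of a distant observer: (0.76889+0.795)/(1+0.76889·0.795) = 1.56389/1.61126755 = 0.9706c.

0.9706c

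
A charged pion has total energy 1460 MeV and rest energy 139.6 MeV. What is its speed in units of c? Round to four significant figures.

0.9954c

γ = E/(mc²) = 1460/139.6 = 10.458.
β = √(1 − 1/γ²) = √(1 − 0.00914329) = √0.99085671 = 0.9954.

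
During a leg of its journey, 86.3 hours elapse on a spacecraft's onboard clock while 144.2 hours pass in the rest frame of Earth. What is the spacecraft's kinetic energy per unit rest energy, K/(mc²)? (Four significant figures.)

The time-dilation ratio gives γ = 144.2/86.3 = 1.67092.
Since K = (γ−1)mc², K/(mc²) = 1.67092 − 1 = 0.6709.

0.6709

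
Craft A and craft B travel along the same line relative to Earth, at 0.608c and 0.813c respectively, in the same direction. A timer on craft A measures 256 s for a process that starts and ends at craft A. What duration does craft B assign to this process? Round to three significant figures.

280 s

Speed of craft A in craft B's frame: u = (v_A − v_B)/(1 − v_A v_B/c²) = (0.608 − 0.813)/(1 − 0.608×0.813) = −0.205/0.505696 = −0.40538; |u| = 0.40538c.
At |u| = 0.40538c, γ = (1 − 0.164333)^(−1/2) = 1.0939.
Craft A's interval is proper; time dilation gives Δt_B = γΔτ = 1.0939 × 256 s = 280 s.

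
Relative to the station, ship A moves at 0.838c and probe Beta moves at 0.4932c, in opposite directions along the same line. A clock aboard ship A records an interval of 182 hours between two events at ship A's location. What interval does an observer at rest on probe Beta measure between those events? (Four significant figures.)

541.9 hours

The velocity of ship A relative to probe Beta is (0.838 + 0.4932)c / (1 + 0.838×0.4932) = 0.94191c; relative speed 0.94191c.
At |u| = 0.94191c, γ = (1 − 0.887194)^(−1/2) = 2.9774.
The clock on ship A records proper time, so probe Beta measures Δt = γΔτ = 2.9774 × 182 = 541.9 hours.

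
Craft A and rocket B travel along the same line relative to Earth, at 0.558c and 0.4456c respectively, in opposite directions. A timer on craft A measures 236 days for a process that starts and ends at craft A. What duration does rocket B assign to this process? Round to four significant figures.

396.7 days

Speed of craft A in rocket B's frame: u = (v_A + v_B)/(1 + v_A v_B/c²) = (0.558 + 0.4456)/(1 + 0.558×0.4456) = 1.0036/1.2486448 = 0.80375; |u| = 0.80375c.
At |u| = 0.80375c, γ = (1 − 0.646014)^(−1/2) = 1.6808.
Craft A's interval is proper; time dilation gives Δt_B = γΔτ = 1.6808 × 236 days = 396.7 days.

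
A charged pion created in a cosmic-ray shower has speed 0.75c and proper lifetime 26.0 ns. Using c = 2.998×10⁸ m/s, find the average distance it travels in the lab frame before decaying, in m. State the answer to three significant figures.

With β = 0.75, γ = 1/√(1 − 0.75²) = 1/√0.4375 = 1.5119.
Lab-frame lifetime: Δt = γτ = 1.5119 × 26.0 ns = 39.309 ns.
Distance: d = vΔt = 0.75 × 2.998×10⁸ m/s × 3.9309×10^-8 s = 8.84 m.

8.84 m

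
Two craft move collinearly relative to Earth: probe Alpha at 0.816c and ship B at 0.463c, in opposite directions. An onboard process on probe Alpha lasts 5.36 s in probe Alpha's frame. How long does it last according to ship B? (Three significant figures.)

Speed of probe Alpha in ship B's frame: u = (v_A + v_B)/(1 + v_A v_B/c²) = (0.816 + 0.463)/(1 + 0.816×0.463) = 1.279/1.377808 = 0.92829; |u| = 0.92829c.
γ for this relative speed: γ = 1/√(1 − 0.861722) = 2.6892.
Probe Alpha's interval is proper; time dilation gives Δt_B = γΔτ = 2.6892 × 5.36 s = 14.4 s.

14.4 s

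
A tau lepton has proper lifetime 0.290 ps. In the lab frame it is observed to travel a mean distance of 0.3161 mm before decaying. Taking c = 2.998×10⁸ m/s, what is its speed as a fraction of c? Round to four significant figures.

0.9642c

Let x = d/(cτ) = 3.161×10^-4 m / (2.998×10⁸ m/s × 2.900×10^-13 s) = 3.6358. Since d = βγcτ, x = βγ = β/√(1−β²).
Solving: β² = x²/(1+x²) = 13.219/14.219 = 0.929672, so β = 0.9642.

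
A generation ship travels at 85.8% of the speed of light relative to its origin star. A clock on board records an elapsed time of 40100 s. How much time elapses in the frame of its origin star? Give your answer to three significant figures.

78100 s

β² = 0.736164, so γ = 1/√0.263836 = 1.9469.
The onboard clock measures proper time, so the interval in the rest frame of its origin star is dilated: Δt = γ·Δτ = 1.9469 × 40100 s = 78100 s.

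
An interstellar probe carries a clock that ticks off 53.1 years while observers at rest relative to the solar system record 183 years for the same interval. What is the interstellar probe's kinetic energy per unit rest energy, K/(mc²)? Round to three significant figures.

From Δt = γΔτ: γ = 183/53.1 = 3.44633.
Since K = (γ−1)mc², K/(mc²) = 3.44633 − 1 = 2.45.

2.45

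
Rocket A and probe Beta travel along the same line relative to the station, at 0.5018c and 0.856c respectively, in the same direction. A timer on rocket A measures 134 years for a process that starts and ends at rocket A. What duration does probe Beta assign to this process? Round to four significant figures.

Transform rocket A's velocity into probe Beta's frame: (0.5018 − 0.856)/(1 − 0.5018·0.856) = −0.3542/0.5704592, so the relative speed is 0.6209c.
γ for this relative speed: γ = 1/√(1 − 0.385517) = 1.2757.
Rocket A's interval is proper; time dilation gives Δt_B = γΔτ = 1.2757 × 134 years = 170.9 years.

170.9 years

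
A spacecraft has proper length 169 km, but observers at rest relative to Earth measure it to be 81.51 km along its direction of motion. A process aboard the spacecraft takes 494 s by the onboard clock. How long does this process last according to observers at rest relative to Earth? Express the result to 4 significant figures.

1024 s

From L = L₀/γ: γ = 169/81.51 = 2.07337.
The same γ dilates the second interval: 2.07337 × 494 s = 1024 s.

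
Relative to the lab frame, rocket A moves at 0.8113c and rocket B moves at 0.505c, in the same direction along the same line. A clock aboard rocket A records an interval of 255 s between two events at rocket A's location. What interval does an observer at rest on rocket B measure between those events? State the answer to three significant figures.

298 s

The velocity of rocket A relative to rocket B is (0.8113 − 0.505)c / (1 − 0.8113×0.505) = 0.51889c; relative speed 0.51889c.
At |u| = 0.51889c, γ = (1 − 0.269247)^(−1/2) = 1.1698.
The clock on rocket A records proper time, so rocket B measures Δt = γΔτ = 1.1698 × 255 = 298 s.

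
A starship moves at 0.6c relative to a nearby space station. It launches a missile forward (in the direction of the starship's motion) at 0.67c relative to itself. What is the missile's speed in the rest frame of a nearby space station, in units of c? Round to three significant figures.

Relativistic velocity addition: u = (u' + v)/(1 + u'v/c²), with u' = 0.67c and v = 0.6c.
Numerator: 0.67 + 0.6 = 1.27. Denominator: 1 + (0.67)(0.6) = 1.402.
u = 1.27/1.402 = 0.90585, so the speed is 0.906c.

0.906c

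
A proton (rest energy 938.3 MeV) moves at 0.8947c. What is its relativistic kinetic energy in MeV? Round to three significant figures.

With β = 0.8947, γ = 1/√(1 − 0.8947²) = 1/√0.19951191 = 2.2388.
Kinetic energy: K = (γ − 1)mc² = (2.2388 − 1) × 938.3 MeV = 1.2388 × 938.3 = 1160 MeV.

1160 MeV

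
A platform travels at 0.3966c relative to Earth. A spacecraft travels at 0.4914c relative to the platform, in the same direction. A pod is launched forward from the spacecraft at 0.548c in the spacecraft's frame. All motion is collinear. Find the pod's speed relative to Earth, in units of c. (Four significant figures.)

0.9175c

First combine the pod and spacecraft (S''→S'): u₁ = (0.548 + 0.4914)/(1 + 0.548×0.4914) = 1.0394/1.2692872 = 0.81888.
Then combine with the platform (S'→S): u = (0.81888 + 0.3966)/(1 + 0.81888×0.3966) = 1.21548/1.324767808 = 0.9175.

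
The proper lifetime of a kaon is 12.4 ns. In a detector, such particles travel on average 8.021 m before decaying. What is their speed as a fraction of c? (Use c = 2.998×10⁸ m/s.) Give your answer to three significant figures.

Let x = d/(cτ) = 8.021 m / (2.998×10⁸ m/s × 1.240×10^-8 s) = 2.1576. Since d = βγcτ, x = βγ = β/√(1−β²).
Solving: β² = x²/(1+x²) = 4.65524/5.65524 = 0.823173, so β = 0.907.

0.907c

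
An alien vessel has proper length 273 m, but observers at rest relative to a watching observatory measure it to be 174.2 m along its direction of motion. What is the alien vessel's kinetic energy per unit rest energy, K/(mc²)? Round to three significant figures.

From L = L₀/γ: γ = 273/174.2 = 1.56716.
K/(mc²) = γ − 1 = 1.56716 − 1 = 0.567.

0.567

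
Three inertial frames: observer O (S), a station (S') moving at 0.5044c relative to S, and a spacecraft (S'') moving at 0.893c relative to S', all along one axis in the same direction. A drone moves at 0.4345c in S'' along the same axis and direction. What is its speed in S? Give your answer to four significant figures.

0.9854c

Apply u = (u'+v)/(1+u'v) twice. Drone in the station frame: (0.4345+0.893)/(1+0.4345·0.893) = 1.3275/1.3880085 = 0.95641c.
That velocity, transformed to the rest frame of observer O: (0.95641+0.5044)/(1+0.95641·0.5044) = 1.46081/1.482413204 = 0.98543c.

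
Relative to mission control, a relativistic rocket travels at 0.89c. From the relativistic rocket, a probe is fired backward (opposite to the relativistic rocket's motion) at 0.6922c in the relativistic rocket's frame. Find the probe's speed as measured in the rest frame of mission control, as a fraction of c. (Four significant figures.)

Relativistic velocity addition: u = (u' + v)/(1 + u'v/c²), with u' = −0.6922c and v = 0.89c.
Numerator: −0.6922 + 0.89 = 0.1978. Denominator: 1 + (−0.6922)(0.89) = 0.383942.
u = 0.1978/0.383942 = 0.51518, so the speed is 0.5152c.

0.5152c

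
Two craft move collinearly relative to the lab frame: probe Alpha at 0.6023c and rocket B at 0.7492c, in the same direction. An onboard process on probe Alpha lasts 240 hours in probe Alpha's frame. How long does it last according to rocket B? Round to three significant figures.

Transform probe Alpha's velocity into rocket B's frame: (0.6023 − 0.7492)/(1 − 0.6023·0.7492) = −0.1469/0.54875684, so the relative speed is 0.2677c.
At |u| = 0.2677c, γ = (1 − 0.0716633)^(−1/2) = 1.0379.
Probe Alpha's interval is proper; time dilation gives Δt_B = γΔτ = 1.0379 × 240 hours = 249 hours.

249 hours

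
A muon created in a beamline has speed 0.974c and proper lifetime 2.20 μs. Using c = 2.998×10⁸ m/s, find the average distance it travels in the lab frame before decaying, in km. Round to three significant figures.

2.84 km

β² = 0.948676, so γ = 1/√0.051324 = 4.4141.
Lab-frame lifetime: Δt = γτ = 4.4141 × 2.20 μs = 9.711 μs.
Distance: d = vΔt = 0.974 × 2.998×10⁸ m/s × 9.7110×10^-6 s = 2840 m = 2.84 km.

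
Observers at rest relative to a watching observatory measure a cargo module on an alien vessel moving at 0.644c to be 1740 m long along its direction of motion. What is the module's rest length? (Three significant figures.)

β² = 0.414736, so γ = 1/√0.585264 = 1.3071.
Proper length: L₀ = γ·L = 1.3071 × 1740 = 2270 m.

2270 m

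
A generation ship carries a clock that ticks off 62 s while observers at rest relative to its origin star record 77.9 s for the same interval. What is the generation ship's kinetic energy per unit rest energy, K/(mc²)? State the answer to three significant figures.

0.256

From Δt = γΔτ: γ = 77.9/62 = 1.25645.
Since K = (γ−1)mc², K/(mc²) = 1.25645 − 1 = 0.256.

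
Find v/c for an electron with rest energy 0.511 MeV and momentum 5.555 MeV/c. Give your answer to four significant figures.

pc/(mc²) = 5.555/0.511 = 10.871 = βγ = β/√(1−β²).
So β² = x²/(1 + x²) with x = 10.871: x² = 118.179, β² = 118.179/119.179 = 0.991609, β = 0.9958.

0.9958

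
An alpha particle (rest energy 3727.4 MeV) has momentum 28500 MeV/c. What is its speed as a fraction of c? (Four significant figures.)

βγ = pc/(mc²) = 28500/3727.4 = 7.6461.
Since γ² = 1 + (βγ)² = 59.4628, γ = √59.4628 = 7.71121, and β = (βγ)/γ = 7.6461/7.71121 = 0.9916.

0.9916c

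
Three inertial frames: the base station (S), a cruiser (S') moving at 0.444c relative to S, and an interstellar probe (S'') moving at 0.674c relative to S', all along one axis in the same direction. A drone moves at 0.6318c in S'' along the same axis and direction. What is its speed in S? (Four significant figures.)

0.9667c

First combine the drone and interstellar probe (S''→S'): u₁ = (0.6318 + 0.674)/(1 + 0.6318×0.674) = 1.3058/1.4258332 = 0.91582.
Then combine with the cruiser (S'→S): u = (0.91582 + 0.444)/(1 + 0.91582×0.444) = 1.35982/1.40662408 = 0.96673.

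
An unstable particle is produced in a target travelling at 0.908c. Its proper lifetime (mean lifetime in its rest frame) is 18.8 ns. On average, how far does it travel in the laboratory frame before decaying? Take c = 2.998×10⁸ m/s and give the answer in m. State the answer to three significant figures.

12.2 m

γ = 1/√(1 − β²) = 1/√(1 − 0.824464) = 1/√0.175536 = 1/0.41897 = 2.3868.
Lab-frame lifetime: Δt = γτ = 2.3868 × 18.8 ns = 44.872 ns.
Distance: d = vΔt = 0.908 × 2.998×10⁸ m/s × 4.4872×10^-8 s = 12.2 m.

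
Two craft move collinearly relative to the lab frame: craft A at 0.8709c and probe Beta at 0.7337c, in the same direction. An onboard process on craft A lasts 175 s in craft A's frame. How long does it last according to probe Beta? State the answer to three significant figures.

The velocity of craft A relative to probe Beta is (0.8709 − 0.7337)c / (1 − 0.8709×0.7337) = 0.38003c; relative speed 0.38003c.
γ for this relative speed: γ = 1/√(1 − 0.144423) = 1.0811.
The clock on craft A records proper time, so probe Beta measures Δt = γΔτ = 1.0811 × 175 = 189 s.

189 s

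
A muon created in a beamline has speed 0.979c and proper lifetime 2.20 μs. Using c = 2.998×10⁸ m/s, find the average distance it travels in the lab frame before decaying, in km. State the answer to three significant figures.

3.17 km

Lorentz factor: γ = (1 − 0.958441)^(−1/2) = 4.9053.
Lab-frame lifetime: Δt = γτ = 4.9053 × 2.20 μs = 10.792 μs.
Distance: d = vΔt = 0.979 × 2.998×10⁸ m/s × 1.0792×10^-5 s = 3170 m = 3.17 km.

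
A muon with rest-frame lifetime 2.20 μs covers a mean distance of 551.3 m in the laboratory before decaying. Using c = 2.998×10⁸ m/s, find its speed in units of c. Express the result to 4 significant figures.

Let x = d/(cτ) = 551.3 m / (2.998×10⁸ m/s × 2.200×10^-6 s) = 0.83586. Since d = βγcτ, x = βγ = β/√(1−β²).
Solving: β² = x²/(1+x²) = 0.698662/1.698662 = 0.411301, so β = 0.6413.

0.6413c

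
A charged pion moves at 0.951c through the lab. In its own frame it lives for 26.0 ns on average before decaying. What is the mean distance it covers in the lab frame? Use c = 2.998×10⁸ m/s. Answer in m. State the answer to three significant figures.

γ = 1/√(1 − β²) = 1/√(1 − 0.904401) = 1/√0.095599 = 1/0.309191 = 3.2342.
Lab-frame lifetime: Δt = γτ = 3.2342 × 26.0 ns = 84.089 ns.
Distance: d = vΔt = 0.951 × 2.998×10⁸ m/s × 8.4089×10^-8 s = 24.0 m.

24.0 m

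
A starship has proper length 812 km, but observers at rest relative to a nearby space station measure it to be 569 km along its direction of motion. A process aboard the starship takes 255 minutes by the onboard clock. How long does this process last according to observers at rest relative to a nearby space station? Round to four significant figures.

γ = L₀/L = 812/569 = 1.42707.
The same γ dilates the second interval: 1.42707 × 255 minutes = 363.9 minutes.

363.9 minutes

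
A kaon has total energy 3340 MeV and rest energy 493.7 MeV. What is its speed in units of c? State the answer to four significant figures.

0.9890c

Total energy E = γmc² gives γ = 3340/493.7 = 6.7652.
Hence β = √(1 − 1/γ²) = √(1 − 0.0218494) = √0.9781506 = 0.9890.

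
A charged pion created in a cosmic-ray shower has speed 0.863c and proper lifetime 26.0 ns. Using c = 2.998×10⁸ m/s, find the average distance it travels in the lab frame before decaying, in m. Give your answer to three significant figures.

13.3 m

γ = 1/√(1 − β²) = 1/√(1 − 0.744769) = 1/√0.255231 = 1/0.505204 = 1.9794.
Lab-frame lifetime: Δt = γτ = 1.9794 × 26.0 ns = 51.464 ns.
Distance: d = vΔt = 0.863 × 2.998×10⁸ m/s × 5.1464×10^-8 s = 13.3 m.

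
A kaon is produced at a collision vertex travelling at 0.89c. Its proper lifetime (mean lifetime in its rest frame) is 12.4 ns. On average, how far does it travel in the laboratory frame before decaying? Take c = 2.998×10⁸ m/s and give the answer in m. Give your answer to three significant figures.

With β = 0.89, γ = 1/√(1 − 0.89²) = 1/√0.2079 = 2.1932.
Lab-frame lifetime: Δt = γτ = 2.1932 × 12.4 ns = 27.196 ns.
Distance: d = vΔt = 0.89 × 2.998×10⁸ m/s × 2.7196×10^-8 s = 7.26 m.

7.26 m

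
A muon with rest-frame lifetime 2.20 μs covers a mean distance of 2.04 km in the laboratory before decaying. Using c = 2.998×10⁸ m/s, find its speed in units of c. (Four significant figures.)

Lab distance = (lab lifetime)·v = γτ·βc, so βγ = d/(cτ) = 2040/(2.998×10⁸ × 2.200×10^-6) = 3.093.
With βγ = 3.093: γ² = 1 + (βγ)² = 10.56665, and β = (βγ)/γ = 3.093/3.25064 = 0.9515.

0.9515c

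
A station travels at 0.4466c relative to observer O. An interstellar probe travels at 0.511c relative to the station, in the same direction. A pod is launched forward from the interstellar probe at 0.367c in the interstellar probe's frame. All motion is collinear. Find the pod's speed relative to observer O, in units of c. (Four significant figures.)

0.8916c

First combine the pod and interstellar probe (S''→S'): u₁ = (0.367 + 0.511)/(1 + 0.367×0.511) = 0.878/1.187537 = 0.73935.
Then combine with the station (S'→S): u = (0.73935 + 0.4466)/(1 + 0.73935×0.4466) = 1.18595/1.33019371 = 0.89156.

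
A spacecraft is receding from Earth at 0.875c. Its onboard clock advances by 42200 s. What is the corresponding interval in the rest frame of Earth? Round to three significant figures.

Lorentz factor: γ = (1 − 0.765625)^(−1/2) = 2.0656.
Time dilation: Δt = γ·Δτ = 2.0656 × 42200 = 87200 s.

87200 s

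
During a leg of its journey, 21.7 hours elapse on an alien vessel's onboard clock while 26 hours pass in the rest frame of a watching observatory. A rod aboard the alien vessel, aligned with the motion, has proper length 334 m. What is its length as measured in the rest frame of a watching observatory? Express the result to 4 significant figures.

278.8 m

γ = Δt/Δτ = 26/21.7 = 1.19816.
L = L₀/γ = 334/1.19816 = 278.8 m.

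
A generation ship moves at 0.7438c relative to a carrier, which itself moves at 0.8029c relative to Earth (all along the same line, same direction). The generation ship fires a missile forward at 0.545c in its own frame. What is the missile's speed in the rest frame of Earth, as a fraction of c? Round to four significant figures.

First combine the missile and generation ship (S''→S'): u₁ = (0.545 + 0.7438)/(1 + 0.545×0.7438) = 1.2888/1.405371 = 0.91705.
Then combine with the carrier (S'→S): u = (0.91705 + 0.8029)/(1 + 0.91705×0.8029) = 1.71995/1.736299445 = 0.99058.

0.9906c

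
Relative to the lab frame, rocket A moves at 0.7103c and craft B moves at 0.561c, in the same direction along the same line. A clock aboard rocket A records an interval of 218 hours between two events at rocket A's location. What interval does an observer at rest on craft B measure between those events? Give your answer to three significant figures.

Speed of rocket A in craft B's frame: u = (v_A − v_B)/(1 − v_A v_B/c²) = (0.7103 − 0.561)/(1 − 0.7103×0.561) = 0.1493/0.6015217 = 0.2482; |u| = 0.2482c.
At |u| = 0.2482c, γ = (1 − 0.0616032)^(−1/2) = 1.0323.
Rocket A's interval is proper; time dilation gives Δt_B = γΔτ = 1.0323 × 218 hours = 225 hours.

225 hours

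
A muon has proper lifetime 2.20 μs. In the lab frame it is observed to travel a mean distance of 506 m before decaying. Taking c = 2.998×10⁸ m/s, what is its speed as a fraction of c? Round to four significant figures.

0.6087c

d = βγcτ ⇒ βγ = d/(cτ) = 506.0 m / (659.56 m) = 0.76718.
β = (βγ)/√(1+(βγ)²) = 0.76718/√1.588565 = 0.6087.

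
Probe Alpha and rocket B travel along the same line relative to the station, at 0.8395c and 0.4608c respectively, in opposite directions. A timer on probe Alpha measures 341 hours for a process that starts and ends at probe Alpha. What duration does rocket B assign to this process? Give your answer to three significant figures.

981 hours

Speed of probe Alpha in rocket B's frame: u = (v_A + v_B)/(1 + v_A v_B/c²) = (0.8395 + 0.4608)/(1 + 0.8395×0.4608) = 1.3003/1.3868416 = 0.9376; |u| = 0.9376c.
γ for this relative speed: γ = 1/√(1 − 0.879094) = 2.8759.
The clock on probe Alpha records proper time, so rocket B measures Δt = γΔτ = 2.8759 × 341 = 981 hours.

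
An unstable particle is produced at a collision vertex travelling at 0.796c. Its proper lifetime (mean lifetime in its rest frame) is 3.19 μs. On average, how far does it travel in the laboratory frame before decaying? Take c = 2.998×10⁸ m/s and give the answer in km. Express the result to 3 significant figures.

1.26 km

γ = 1/√(1 − β²) = 1/√(1 − 0.633616) = 1/√0.366384 = 1/0.605297 = 1.6521.
Lab-frame lifetime: Δt = γτ = 1.6521 × 3.19 μs = 5.2702 μs.
Distance: d = vΔt = 0.796 × 2.998×10⁸ m/s × 5.2702×10^-6 s = 1260 m = 1.26 km.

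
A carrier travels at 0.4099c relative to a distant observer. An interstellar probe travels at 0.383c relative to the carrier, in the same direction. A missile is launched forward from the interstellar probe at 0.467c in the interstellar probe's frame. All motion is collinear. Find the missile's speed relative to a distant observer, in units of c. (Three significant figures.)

Apply u = (u'+v)/(1+u'v) twice. Missile in the carrier frame: (0.467+0.383)/(1+0.467·0.383) = 0.85/1.178861 = 0.72103c.
That velocity, transformed to the rest frame of a distant observer: (0.72103+0.4099)/(1+0.72103·0.4099) = 1.13093/1.295550197 = 0.87293c.

0.873c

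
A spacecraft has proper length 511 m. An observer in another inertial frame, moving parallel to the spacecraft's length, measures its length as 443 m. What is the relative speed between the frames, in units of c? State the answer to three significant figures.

Length contraction gives γ = L₀/L = 511/443 = 1.1535.
β = √(1 − 1/γ²) = √0.248438 = 0.498.

0.498c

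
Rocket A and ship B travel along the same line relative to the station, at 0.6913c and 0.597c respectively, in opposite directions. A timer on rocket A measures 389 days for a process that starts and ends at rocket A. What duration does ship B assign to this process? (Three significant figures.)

Transform rocket A's velocity into ship B's frame: (0.6913 + 0.597)/(1 + 0.6913·0.597) = 1.2883/1.4127061, so the relative speed is 0.91194c.
At |u| = 0.91194c, γ = (1 − 0.831635)^(−1/2) = 2.4371.
The clock on rocket A records proper time, so ship B measures Δt = γΔτ = 2.4371 × 389 = 948 days.

948 days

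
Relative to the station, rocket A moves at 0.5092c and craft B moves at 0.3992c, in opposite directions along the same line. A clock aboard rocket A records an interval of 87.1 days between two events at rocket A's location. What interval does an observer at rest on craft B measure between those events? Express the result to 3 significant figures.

133 days

Speed of rocket A in craft B's frame: u = (v_A + v_B)/(1 + v_A v_B/c²) = (0.5092 + 0.3992)/(1 + 0.5092×0.3992) = 0.9084/1.20327264 = 0.75494; |u| = 0.75494c.
At |u| = 0.75494c, γ = (1 − 0.569934)^(−1/2) = 1.5249.
The clock on rocket A records proper time, so craft B measures Δt = γΔτ = 1.5249 × 87.1 = 133 days.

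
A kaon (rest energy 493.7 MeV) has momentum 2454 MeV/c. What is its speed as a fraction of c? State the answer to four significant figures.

βγ = pc/(mc²) = 2454/493.7 = 4.9706.
Since γ² = 1 + (βγ)² = 25.7069, γ = √25.7069 = 5.0702, and β = (βγ)/γ = 4.9706/5.0702 = 0.9804.

0.9804c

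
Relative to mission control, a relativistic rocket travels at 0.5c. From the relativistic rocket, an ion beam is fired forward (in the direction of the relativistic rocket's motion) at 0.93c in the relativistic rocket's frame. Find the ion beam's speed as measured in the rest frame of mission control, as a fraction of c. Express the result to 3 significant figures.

0.976c

Relativistic velocity addition: u = (u' + v)/(1 + u'v/c²), with u' = 0.93c and v = 0.5c.
Numerator: 0.93 + 0.5 = 1.43. Denominator: 1 + (0.93)(0.5) = 1.465.
u = 1.43/1.465 = 0.97611, so the speed is 0.976c.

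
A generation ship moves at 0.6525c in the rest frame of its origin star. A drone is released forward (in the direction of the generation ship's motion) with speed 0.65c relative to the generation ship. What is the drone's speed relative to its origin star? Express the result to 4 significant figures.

0.9146c

Relativistic velocity addition: u = (u' + v)/(1 + u'v/c²), with u' = 0.65c and v = 0.6525c.
Numerator: 0.65 + 0.6525 = 1.3025. Denominator: 1 + (0.65)(0.6525) = 1.424125.
u = 1.3025/1.424125 = 0.9146, so the speed is 0.9146c.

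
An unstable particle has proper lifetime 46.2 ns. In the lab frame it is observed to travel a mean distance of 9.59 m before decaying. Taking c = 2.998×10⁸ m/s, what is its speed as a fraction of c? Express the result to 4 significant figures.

Lab distance = (lab lifetime)·v = γτ·βc, so βγ = d/(cτ) = 9.590/(2.998×10⁸ × 4.620×10^-8) = 0.69238.
With βγ = 0.69238: γ² = 1 + (βγ)² = 1.47939, and β = (βγ)/γ = 0.69238/1.2163 = 0.5693.

0.5693c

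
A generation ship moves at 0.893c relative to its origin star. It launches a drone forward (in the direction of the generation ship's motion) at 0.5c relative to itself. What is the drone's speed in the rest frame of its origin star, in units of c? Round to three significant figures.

0.963c

In units of c, u = (u' + v)/(1 + u'v) with u' = 0.5 and v = 0.893.
Numerator: 0.5 + 0.893 = 1.393. Denominator: 1 + (0.5)(0.893) = 1.4465.
u = 1.393/1.4465 = 0.96301, so the speed is 0.963c.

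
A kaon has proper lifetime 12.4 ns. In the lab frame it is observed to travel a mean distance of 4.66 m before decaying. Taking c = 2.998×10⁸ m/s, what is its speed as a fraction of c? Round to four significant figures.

Lab distance = (lab lifetime)·v = γτ·βc, so βγ = d/(cτ) = 4.660/(2.998×10⁸ × 1.240×10^-8) = 1.2535.
With βγ = 1.2535: γ² = 1 + (βγ)² = 2.57126, and β = (βγ)/γ = 1.2535/1.60351 = 0.7817.

0.7817c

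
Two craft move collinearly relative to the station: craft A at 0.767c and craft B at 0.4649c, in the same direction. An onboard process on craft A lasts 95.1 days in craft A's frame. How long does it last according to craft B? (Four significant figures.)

Speed of craft A in craft B's frame: u = (v_A − v_B)/(1 − v_A v_B/c²) = (0.767 − 0.4649)/(1 − 0.767×0.4649) = 0.3021/0.6434217 = 0.46952; |u| = 0.46952c.
At |u| = 0.46952c, γ = (1 − 0.220449)^(−1/2) = 1.1326.
Craft A's interval is proper; time dilation gives Δt_B = γΔτ = 1.1326 × 95.1 days = 107.7 days.

107.7 days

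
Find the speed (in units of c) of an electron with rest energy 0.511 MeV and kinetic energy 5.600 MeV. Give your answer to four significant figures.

K = (γ−1)mc², so γ = 1 + 5.600/0.511 = 11.959.
Then v/c = √(1 − γ⁻²) = √(1 − 0.00699214) = √0.99300786 = 0.9965.

0.9965c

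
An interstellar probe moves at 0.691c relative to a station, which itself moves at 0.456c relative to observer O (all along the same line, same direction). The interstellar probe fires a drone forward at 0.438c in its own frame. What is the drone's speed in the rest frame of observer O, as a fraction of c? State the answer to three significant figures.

Apply u = (u'+v)/(1+u'v) twice. Drone in the station frame: (0.438+0.691)/(1+0.438·0.691) = 1.129/1.302658 = 0.86669c.
That velocity, transformed to the rest frame of observer O: (0.86669+0.456)/(1+0.86669·0.456) = 1.32269/1.39521064 = 0.94802c.

0.948c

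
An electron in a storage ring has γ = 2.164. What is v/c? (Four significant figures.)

β = √(1 − 1/γ²) = √(1 − 1/4.682896) = √0.786457 = 0.8868.

0.8868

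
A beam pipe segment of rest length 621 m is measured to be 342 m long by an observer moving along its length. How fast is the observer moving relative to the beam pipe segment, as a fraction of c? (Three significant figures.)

0.835c

Length contraction gives γ = L₀/L = 621/342 = 1.8158.
β = √(1 − 1/γ²) = √0.696706 = 0.835.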